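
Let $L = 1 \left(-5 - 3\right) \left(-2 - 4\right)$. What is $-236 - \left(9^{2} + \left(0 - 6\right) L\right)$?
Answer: $-29$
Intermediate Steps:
$L = 48$ ($L = 1 \left(\left(-8\right) \left(-6\right)\right) = 1 \cdot 48 = 48$)
$-236 - \left(9^{2} + \left(0 - 6\right) L\right) = -236 - \left(9^{2} + \left(0 - 6\right) 48\right) = -236 - \left(81 - 288\right) = -236 - -207 = -236 + 207 = -29$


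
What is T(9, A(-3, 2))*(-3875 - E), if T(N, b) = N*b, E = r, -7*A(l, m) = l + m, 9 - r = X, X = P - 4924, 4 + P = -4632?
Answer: -120996/7 ≈ -17285.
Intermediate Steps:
P = -4636 (P = -4 - 4632 = -4636)
X = -9560 (X = -4636 - 4924 = -9560)
r = 9569 (r = 9 - 1*(-9560) = 9 + 9560 = 9569)
A(l, m) = -l/7 - m/7 (A(l, m) = -(l + m)/7 = -l/7 - m/7)
E = 9569
T(9, A(-3, 2))*(-3875 - E) = (9*(-⅐*(-3) - ⅐*2))*(-3875 - 1*9569) = (9*(3/7 - 2/7))*(-3875 - 9569) = (9*(⅐))*(-13444) = (9/7)*(-13444) = -120996/7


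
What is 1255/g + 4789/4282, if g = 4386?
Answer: 6594616/4695213 ≈ 1.4045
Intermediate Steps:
1255/g + 4789/4282 = 1255/4386 + 4789/4282 = 6594616/4695213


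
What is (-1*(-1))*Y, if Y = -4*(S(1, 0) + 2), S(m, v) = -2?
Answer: 0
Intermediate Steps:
Y = 0 (Y = -4*(-2 + 2) = -4*0 = 0)
(-1*(-1))*Y = -1*(-1)*0 = 1*0 = 0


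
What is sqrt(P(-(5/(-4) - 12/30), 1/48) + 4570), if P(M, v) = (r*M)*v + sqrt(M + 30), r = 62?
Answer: sqrt(7315410 + 160*sqrt(3165))/40 ≈ 67.659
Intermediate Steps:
P(M, v) = sqrt(30 + M) + 62*M*v (P(M, v) = (62*M)*v + sqrt(M + 30) = 62*M*v + sqrt(30 + M) = sqrt(30 + M) + 62*M*v)
sqrt(P(-(5/(-4) - 12/30), 1/48) + 4570) = sqrt((sqrt(30 - (5/(-4) - 12/30)) + 62*(-(5/(-4) - 12/30))*(1/48)) + 4570) = sqrt((sqrt(30 - (5*(-1/4) - 12*1/30)) + 62*(-(5*(-1/4) - 12*1/30))*(1*(1/48))) + 4570) = sqrt((sqrt(30 - (-5/4 - 2/5)) + 62*(-(-5/4 - 2/5))*(1/48)) + 4570) = sqrt((sqrt(30 - 1*(-33/20)) + 62*(-1*(-33/20))*(1/48)) + 4570) = sqrt((sqrt(30 + 33/20) + 62*(33/20)*(1/48)) + 4570) = sqrt((sqrt(633/20) + 341/160) + 4570) = sqrt((sqrt(3165)/10 + 341/160) + 4570) = sqrt((341/160 + sqrt(3165)/10) + 4570) = sqrt(731541/160 + sqrt(3165)/10)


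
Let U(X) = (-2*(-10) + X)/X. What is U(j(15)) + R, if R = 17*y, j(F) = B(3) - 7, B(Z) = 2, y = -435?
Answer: -7398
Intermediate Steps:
j(F) = -5 (j(F) = 2 - 7 = -5)
R = -7395 (R = 17*(-435) = -7395)
U(X) = (20 + X)/X
U(j(15)) + R = (20 - 5)/(-5) - 7395 = -1/5*15 - 7395 = -3 - 7395 = -7398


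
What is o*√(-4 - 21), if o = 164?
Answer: 820*I ≈ 820.0*I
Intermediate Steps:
o*√(-4 - 21) = 164*√(-4 - 21) = 164*√(-25) = 164*(5*I) = 820*I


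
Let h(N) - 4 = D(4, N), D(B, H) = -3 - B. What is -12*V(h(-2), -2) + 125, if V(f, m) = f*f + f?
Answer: 53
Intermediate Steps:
h(N) = -3 (h(N) = 4 + (-3 - 1*4) = 4 + (-3 - 4) = 4 - 7 = -3)
V(f, m) = f + f**2 (V(f, m) = f**2 + f = f + f**2)
-12*V(h(-2), -2) + 125 = -(-36)*(1 - 3) + 125 = -(-36)*(-2) + 125 = -12*6 + 125 = -72 + 125 = 53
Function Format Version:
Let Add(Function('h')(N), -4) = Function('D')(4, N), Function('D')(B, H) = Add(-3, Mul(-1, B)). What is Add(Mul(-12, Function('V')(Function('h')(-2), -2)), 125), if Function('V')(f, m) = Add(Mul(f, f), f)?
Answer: 53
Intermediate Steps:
Function('h')(N) = -3 (Function('h')(N) = Add(4, Add(-3, Mul(-1, 4))) = Add(4, Add(-3, -4)) = Add(4, -7) = -3)
Function('V')(f, m) = Add(f, Pow(f, 2)) (Function('V')(f, m) = Add(Pow(f, 2), f) = Add(f, Pow(f, 2)))
Add(Mul(-12, Function('V')(Function('h')(-2), -2)), 125) = Add(Mul(-12, Mul(-3, Add(1, -3))), 125) = Add(Mul(-12, Mul(-3, -2)), 125) = Add(Mul(-12, 6), 125) = Add(-72, 125) = 53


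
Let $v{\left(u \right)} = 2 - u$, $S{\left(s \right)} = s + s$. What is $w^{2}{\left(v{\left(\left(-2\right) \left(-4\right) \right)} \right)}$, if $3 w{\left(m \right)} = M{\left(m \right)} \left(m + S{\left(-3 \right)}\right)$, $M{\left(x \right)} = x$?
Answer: $576$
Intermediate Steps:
$S{\left(s \right)} = 2 s$
$w{\left(m \right)} = \frac{m \left(-6 + m\right)}{3}$ ($w{\left(m \right)} = \frac{m \left(m + 2 \left(-3\right)\right)}{3} = \frac{m \left(m - 6\right)}{3} = \frac{m \left(-6 + m\right)}{3}$)
$w^{2}{\left(v{\left(\left(-2\right) \left(-4\right) \right)} \right)} = \left(\frac{\left(2 - \left(-2\right) \left(-4\right)\right) \left(-6 + \left(2 - \left(-2\right) \left(-4\right)\right)\right)}{3}\right)^{2} = \left(\frac{\left(2 - 8\right) \left(-6 + \left(2 - 8\right)\right)}{3}\right)^{2} = \left(\frac{1}{3} \left(-6\right) \left(-6 - 6\right)\right)^{2} = \left(\frac{1}{3} \left(-6\right) \left(-12\right)\right)^{2} = 24^{2} = 576$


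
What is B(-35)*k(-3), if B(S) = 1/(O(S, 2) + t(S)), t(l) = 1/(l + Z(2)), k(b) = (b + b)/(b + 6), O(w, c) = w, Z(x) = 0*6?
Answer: 35/613 ≈ 0.057096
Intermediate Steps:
Z(x) = 0
k(b) = 2*b/(6 + b) (k(b) = (2*b)/(6 + b) = 2*b/(6 + b))
t(l) = 1/l (t(l) = 1/(l + 0) = 1/l)
B(S) = 1/(S + 1/S)
B(-35)*k(-3) = (-35/(1 + (-35)**2))*(2*(-3)/(6 - 3)) = (-35/(1 + 1225))*(2*(-3)/3) = (-35/1226)*(2*(-3)*(1/3)) = -35*1/1226*(-2) = -35/1226*(-2) = 35/613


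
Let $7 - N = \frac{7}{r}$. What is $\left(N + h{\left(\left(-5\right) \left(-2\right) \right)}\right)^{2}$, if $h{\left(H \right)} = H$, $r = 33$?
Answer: $\frac{306916}{1089} \approx 281.83$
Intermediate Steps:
$N = \frac{224}{33}$ ($N = 7 - \frac{7}{33} = \frac{224}{33} \approx 6.7879$)
$\left(N + h{\left(\left(-5\right) \left(-2\right) \right)}\right)^{2} = \left(\frac{224}{33} - -10\right)^{2} = \left(\frac{224}{33} + 10\right)^{2} = \left(\frac{554}{33}\right)^{2} = \frac{306916}{1089}$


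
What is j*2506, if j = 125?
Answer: 313250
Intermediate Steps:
j*2506 = 125*2506 = 313250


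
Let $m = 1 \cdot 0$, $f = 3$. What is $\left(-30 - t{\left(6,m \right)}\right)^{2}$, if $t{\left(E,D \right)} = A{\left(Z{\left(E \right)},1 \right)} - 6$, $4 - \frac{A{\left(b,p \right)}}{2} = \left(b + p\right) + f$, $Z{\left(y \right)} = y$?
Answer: $144$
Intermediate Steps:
$m = 0$
$A{\left(b,p \right)} = 2 - 2 b - 2 p$ ($A{\left(b,p \right)} = 8 - 2 \left(\left(b + p\right) + 3\right) = 8 - 2 \left(3 + b + p\right) = 8 - \left(6 + 2 b + 2 p\right) = 2 - 2 b - 2 p$)
$t{\left(E,D \right)} = -6 - 2 E$ ($t{\left(E,D \right)} = \left(2 - 2 E - 2\right) - 6 = - 2 E - 6 = -6 - 2 E$)
$\left(-30 - t{\left(6,m \right)}\right)^{2} = \left(-30 - \left(-6 - 12\right)\right)^{2} = \left(-30 - -18\right)^{2} = \left(-30 + 18\right)^{2} = \left(-12\right)^{2} = 144$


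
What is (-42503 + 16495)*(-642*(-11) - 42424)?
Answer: 919694896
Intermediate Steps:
(-42503 + 16495)*(-642*(-11) - 42424) = -26008*(7062 - 42424) = -26008*(-35362) = 919694896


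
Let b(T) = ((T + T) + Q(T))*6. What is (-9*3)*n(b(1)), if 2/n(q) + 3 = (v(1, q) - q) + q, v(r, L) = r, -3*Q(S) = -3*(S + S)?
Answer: 27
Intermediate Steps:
Q(S) = 2*S (Q(S) = -(-1)*(S + S) = -(-1)*2*S = -(-2)*S = 2*S)
b(T) = 24*T (b(T) = ((T + T) + 2*T)*6 = (2*T + 2*T)*6 = (4*T)*6 = 24*T)
n(q) = -1 (n(q) = 2/(-3 + ((1 - q) + q)) = 2/(-3 + 1) = 2/(-2) = 2*(-½) = -1)
(-9*3)*n(b(1)) = -9*3*(-1) = -27*(-1) = 27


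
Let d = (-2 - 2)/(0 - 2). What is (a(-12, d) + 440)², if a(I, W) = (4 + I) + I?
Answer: 176400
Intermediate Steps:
d = 2 (d = -4/(-2) = -4*(-½) = 2)
a(I, W) = 4 + 2*I
(a(-12, d) + 440)² = ((4 + 2*(-12)) + 440)² = ((4 - 24) + 440)² = (-20 + 440)² = 420² = 176400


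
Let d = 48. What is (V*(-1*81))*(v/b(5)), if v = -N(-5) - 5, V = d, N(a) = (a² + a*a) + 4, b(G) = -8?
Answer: -28674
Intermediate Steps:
N(a) = 4 + 2*a² (N(a) = (a² + a²) + 4 = 2*a² + 4 = 4 + 2*a²)
V = 48
v = -59 (v = -(4 + 2*(-5)²) - 5 = -(4 + 2*25) - 5 = -(4 + 50) - 5 = -1*54 - 5 = -54 - 5 = -59)
(V*(-1*81))*(v/b(5)) = (48*(-1*81))*(-59/(-8)) = (48*(-81))*(-59*(-⅛)) = -3888*59/8 = -28674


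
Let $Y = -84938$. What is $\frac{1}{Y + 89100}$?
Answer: $\frac{1}{4162} \approx 0.00024027$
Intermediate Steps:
$\frac{1}{Y + 89100} = \frac{1}{-84938 + 89100} = \frac{1}{4162}$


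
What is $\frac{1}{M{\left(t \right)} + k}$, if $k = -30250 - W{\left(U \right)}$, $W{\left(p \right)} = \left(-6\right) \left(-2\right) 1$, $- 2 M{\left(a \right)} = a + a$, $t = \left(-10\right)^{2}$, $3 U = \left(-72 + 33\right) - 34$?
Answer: $- \frac{1}{30362} \approx -3.2936 \cdot 10^{-5}$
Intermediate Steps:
$U = - \frac{73}{3}$ ($U = \frac{\left(-72 + 33\right) - 34}{3} = \frac{-39 - 34}{3} = \frac{1}{3} \left(-73\right) = - \frac{73}{3} \approx -24.333$)
$t = 100$
$M{\left(a \right)} = - a$ ($M{\left(a \right)} = - \frac{a + a}{2} = - \frac{2 a}{2} = - a$)
$W{\left(p \right)} = 12$ ($W{\left(p \right)} = 12 \cdot 1 = 12$)
$k = -30262$ ($k = -30250 - 12 = -30262$)
$\frac{1}{M{\left(t \right)} + k} = \frac{1}{\left(-1\right) 100 - 30262} = \frac{1}{-100 - 30262} = \frac{1}{-30362} = - \frac{1}{30362}$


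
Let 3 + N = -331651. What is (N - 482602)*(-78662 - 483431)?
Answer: 457687597808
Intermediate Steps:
N = -331654 (N = -3 - 331651 = -331654)
(N - 482602)*(-78662 - 483431) = (-331654 - 482602)*(-78662 - 483431) = -814256*(-562093) = 457687597808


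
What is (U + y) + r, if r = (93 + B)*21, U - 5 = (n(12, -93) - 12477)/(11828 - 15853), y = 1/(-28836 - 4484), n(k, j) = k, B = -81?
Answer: 199327833/766360 ≈ 260.10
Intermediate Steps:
y = -1/33320 (y = 1/(-33320) = -1/33320 ≈ -3.0012e-5)
U = 6518/805 (U = 5 + (12 - 12477)/(11828 - 15853) = 5 - 12465/(-4025) = 5 - 12465*(-1/4025) = 5 + 2493/805 = 6518/805 ≈ 8.0969)
r = 252 (r = (93 - 81)*21 = 12*21 = 252)
(U + y) + r = (6518/805 - 1/33320) + 252 = 6205113/766360 + 252 = 199327833/766360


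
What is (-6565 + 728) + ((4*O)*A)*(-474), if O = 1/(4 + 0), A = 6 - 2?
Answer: -7733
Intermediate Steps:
A = 4
O = ¼ (O = 1/4 = ¼ ≈ 0.25000)
(-6565 + 728) + ((4*O)*A)*(-474) = (-6565 + 728) + ((4*(¼))*4)*(-474) = -5837 + (1*4)*(-474) = -5837 + 4*(-474) = -5837 - 1896 = -7733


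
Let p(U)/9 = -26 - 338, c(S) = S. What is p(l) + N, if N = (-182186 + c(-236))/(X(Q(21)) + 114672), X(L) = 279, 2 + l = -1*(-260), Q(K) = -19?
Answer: -376761898/114951 ≈ -3277.6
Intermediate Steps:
l = 258 (l = -2 - 1*(-260) = -2 + 260 = 258)
p(U) = -3276 (p(U) = 9*(-26 - 338) = 9*(-364) = -3276)
N = -182422/114951 (N = (-182186 - 236)/(279 + 114672) = -182422/114951 ≈ -1.5870)
p(l) + N = -3276 - 182422/114951 = -376761898/114951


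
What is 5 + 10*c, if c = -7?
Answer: -65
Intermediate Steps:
5 + 10*c = 5 + 10*(-7) = 5 - 70 = -65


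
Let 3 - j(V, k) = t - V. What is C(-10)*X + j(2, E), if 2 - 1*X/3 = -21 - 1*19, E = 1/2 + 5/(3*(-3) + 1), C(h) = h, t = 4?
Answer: -1259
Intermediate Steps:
E = -⅛ (E = 1*(½) + 5/(-9 + 1) = ½ + 5/(-8) = ½ + 5*(-⅛) = ½ - 5/8 = -⅛ ≈ -0.12500)
j(V, k) = -1 + V (j(V, k) = 3 - (4 - V) = 3 + (-4 + V) = -1 + V)
X = 126 (X = 6 - 3*(-21 - 1*19) = 6 - 3*(-21 - 19) = 6 - 3*(-40) = 6 + 120 = 126)
C(-10)*X + j(2, E) = -10*126 + (-1 + 2) = -1260 + 1 = -1259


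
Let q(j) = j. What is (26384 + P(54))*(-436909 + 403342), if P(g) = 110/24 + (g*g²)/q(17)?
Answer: -81375795571/68 ≈ -1.1967e+9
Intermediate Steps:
P(g) = 55/12 + g³/17 (P(g) = 110/24 + (g*g²)/17 = 110*(1/24) + g³*(1/17) = 55/12 + g³/17)
(26384 + P(54))*(-436909 + 403342) = (26384 + (55/12 + (1/17)*54³))*(-436909 + 403342) = (26384 + (55/12 + (1/17)*157464))*(-33567) = (26384 + (55/12 + 157464/17))*(-33567) = (26384 + 1890503/204)*(-33567) = (7272839/204)*(-33567) = -81375795571/68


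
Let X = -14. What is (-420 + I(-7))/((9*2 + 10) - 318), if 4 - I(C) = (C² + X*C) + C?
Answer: 278/145 ≈ 1.9172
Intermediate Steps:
I(C) = 4 - C² + 13*C (I(C) = 4 - ((C² - 14*C) + C) = 4 - (C² - 13*C) = 4 + (-C² + 13*C) = 4 - C² + 13*C)
(-420 + I(-7))/((9*2 + 10) - 318) = (-420 + (4 - 1*(-7)² + 13*(-7)))/((9*2 + 10) - 318) = (-420 + (4 - 1*49 - 91))/((18 + 10) - 318) = (-420 + (4 - 49 - 91))/(28 - 318) = (-420 - 136)/(-290) = -556*(-1/290) = 278/145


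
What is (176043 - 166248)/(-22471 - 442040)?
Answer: -3265/154837 ≈ -0.021087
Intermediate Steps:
(176043 - 166248)/(-22471 - 442040) = 9795/(-464511) = 9795*(-1/464511) = -3265/154837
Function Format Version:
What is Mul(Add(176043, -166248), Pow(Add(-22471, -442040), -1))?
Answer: Rational(-3265, 154837) ≈ -0.021087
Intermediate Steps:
Mul(Add(176043, -166248), Pow(Add(-22471, -442040), -1)) = Mul(9795, Pow(-464511, -1)) = Mul(9795, Rational(-1, 464511)) = Rational(-3265, 154837)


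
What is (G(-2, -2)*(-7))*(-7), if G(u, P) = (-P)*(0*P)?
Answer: 0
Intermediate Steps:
G(u, P) = 0 (G(u, P) = -P*0 = 0)
(G(-2, -2)*(-7))*(-7) = (0*(-7))*(-7) = 0*(-7) = 0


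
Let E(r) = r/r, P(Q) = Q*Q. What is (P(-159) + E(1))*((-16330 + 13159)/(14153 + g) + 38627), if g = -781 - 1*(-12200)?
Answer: 4162118661731/4262 ≈ 9.7656e+8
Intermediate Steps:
g = 11419 (g = -781 + 12200 = 11419)
P(Q) = Q**2
E(r) = 1
(P(-159) + E(1))*((-16330 + 13159)/(14153 + g) + 38627) = ((-159)**2 + 1)*((-16330 + 13159)/(14153 + 11419) + 38627) = (25281 + 1)*(-3171/25572 + 38627) = 25282*(-3171*1/25572 + 38627) = 25282*(-1057/8524 + 38627) = 25282*(329255491/8524) = 4162118661731/4262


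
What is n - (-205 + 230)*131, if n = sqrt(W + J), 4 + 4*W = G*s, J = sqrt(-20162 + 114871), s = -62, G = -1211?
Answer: -3275 + sqrt(75078 + 4*sqrt(94709))/2 ≈ -3136.9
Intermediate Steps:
J = sqrt(94709) ≈ 307.75
W = 37539/2 (W = -1 + (-1211*(-62))/4 = -1 + (1/4)*75082 = -1 + 37541/2 = 37539/2 ≈ 18770.)
n = sqrt(37539/2 + sqrt(94709)) ≈ 138.12
n - (-205 + 230)*131 = sqrt(75078 + 4*sqrt(94709))/2 - (-205 + 230)*131 = sqrt(75078 + 4*sqrt(94709))/2 - 25*131 = sqrt(75078 + 4*sqrt(94709))/2 - 1*3275 = sqrt(75078 + 4*sqrt(94709))/2 - 3275 = -3275 + sqrt(75078 + 4*sqrt(94709))/2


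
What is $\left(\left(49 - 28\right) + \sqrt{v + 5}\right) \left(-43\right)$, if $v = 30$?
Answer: $-903 - 43 \sqrt{35} \approx -1157.4$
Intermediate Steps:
$\left(\left(49 - 28\right) + \sqrt{v + 5}\right) \left(-43\right) = \left(\left(49 - 28\right) + \sqrt{30 + 5}\right) \left(-43\right) = \left(\left(49 - 28\right) + \sqrt{35}\right) \left(-43\right) = \left(21 + \sqrt{35}\right) \left(-43\right) = -903 - 43 \sqrt{35}$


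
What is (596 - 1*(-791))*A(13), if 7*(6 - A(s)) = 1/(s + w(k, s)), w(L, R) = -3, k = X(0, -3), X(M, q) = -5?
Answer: 581153/70 ≈ 8302.2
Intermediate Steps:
k = -5
A(s) = 6 - 1/(7*(-3 + s)) (A(s) = 6 - 1/(7*(s - 3)) = 6 - 1/(7*(-3 + s)))
(596 - 1*(-791))*A(13) = (596 - 1*(-791))*((-127 + 42*13)/(7*(-3 + 13))) = (596 + 791)*((⅐)*(-127 + 546)/10) = 1387*((⅐)*(⅒)*419) = 1387*(419/70) = 581153/70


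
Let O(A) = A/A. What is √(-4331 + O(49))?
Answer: I*√4330 ≈ 65.803*I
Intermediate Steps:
O(A) = 1
√(-4331 + O(49)) = √(-4331 + 1) = √(-4330) = I*√4330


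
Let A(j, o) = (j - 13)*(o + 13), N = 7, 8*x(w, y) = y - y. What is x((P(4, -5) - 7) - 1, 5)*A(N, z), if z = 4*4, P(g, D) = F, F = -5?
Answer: 0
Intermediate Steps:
P(g, D) = -5
x(w, y) = 0 (x(w, y) = (y - y)/8 = (1/8)*0 = 0)
z = 16
A(j, o) = (-13 + j)*(13 + o)
x((P(4, -5) - 7) - 1, 5)*A(N, z) = 0*(-169 - 13*16 + 13*7 + 7*16) = 0*(-169 - 208 + 91 + 112) = 0*(-174) = 0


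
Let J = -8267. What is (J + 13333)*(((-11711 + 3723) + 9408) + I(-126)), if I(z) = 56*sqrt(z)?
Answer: 7193720 + 851088*I*sqrt(14) ≈ 7.1937e+6 + 3.1845e+6*I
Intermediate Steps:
(J + 13333)*(((-11711 + 3723) + 9408) + I(-126)) = (-8267 + 13333)*(((-11711 + 3723) + 9408) + 56*sqrt(-126)) = 5066*((-7988 + 9408) + 56*(3*I*sqrt(14))) = 5066*(1420 + 168*I*sqrt(14)) = 7193720 + 851088*I*sqrt(14)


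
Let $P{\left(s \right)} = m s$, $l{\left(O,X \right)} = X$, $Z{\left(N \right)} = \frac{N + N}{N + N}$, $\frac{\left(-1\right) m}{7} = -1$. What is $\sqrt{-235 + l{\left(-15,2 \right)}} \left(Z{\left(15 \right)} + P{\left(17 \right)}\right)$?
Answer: $120 i \sqrt{233} \approx 1831.7 i$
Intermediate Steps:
$m = 7$ ($m = \left(-7\right) \left(-1\right) = 7$)
$Z{\left(N \right)} = 1$ ($Z{\left(N \right)} = \frac{2 N}{2 N} = 2 N \frac{1}{2 N} = 1$)
$P{\left(s \right)} = 7 s$
$\sqrt{-235 + l{\left(-15,2 \right)}} \left(Z{\left(15 \right)} + P{\left(17 \right)}\right) = \sqrt{-235 + 2} \left(1 + 7 \cdot 17\right) = \sqrt{-233} \left(1 + 119\right) = i \sqrt{233} \cdot 120 = 120 i \sqrt{233}$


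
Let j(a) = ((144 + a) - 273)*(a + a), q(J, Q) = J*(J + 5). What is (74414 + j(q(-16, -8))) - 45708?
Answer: 45250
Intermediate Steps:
q(J, Q) = J*(5 + J)
j(a) = 2*a*(-129 + a) (j(a) = (-129 + a)*(2*a) = 2*a*(-129 + a))
(74414 + j(q(-16, -8))) - 45708 = (74414 + 2*(-16*(5 - 16))*(-129 - 16*(5 - 16))) - 45708 = (74414 + 2*(-16*(-11))*(-129 - 16*(-11))) - 45708 = (74414 + 2*176*(-129 + 176)) - 45708 = (74414 + 2*176*47) - 45708 = (74414 + 16544) - 45708 = 90958 - 45708 = 45250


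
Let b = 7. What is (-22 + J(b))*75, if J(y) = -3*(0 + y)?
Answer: -3225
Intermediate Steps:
J(y) = -3*y
(-22 + J(b))*75 = (-22 - 3*7)*75 = (-22 - 21)*75 = -43*75 = -3225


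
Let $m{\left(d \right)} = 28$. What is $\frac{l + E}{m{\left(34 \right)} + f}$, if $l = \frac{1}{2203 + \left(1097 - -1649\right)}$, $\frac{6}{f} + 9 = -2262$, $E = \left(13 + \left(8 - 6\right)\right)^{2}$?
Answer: $\frac{421469591}{52444553} \approx 8.0365$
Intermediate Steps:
$E = 225$ ($E = \left(13 + 2\right)^{2} = 15^{2} = 225$)
$f = - \frac{2}{757}$ ($f = \frac{6}{-9 - 2262} = \frac{6}{-2271} = 6 \left(- \frac{1}{2271}\right) = - \frac{2}{757} \approx -0.002642$)
$l = \frac{1}{4949}$ ($l = \frac{1}{2203 + \left(1097 + 1649\right)} = \frac{1}{2203 + 2746} = \frac{1}{4949} \approx 0.00020206$)
$\frac{l + E}{m{\left(34 \right)} + f} = \frac{\frac{1}{4949} + 225}{28 - \frac{2}{757}} = \frac{1113526}{4949 \cdot \frac{21194}{757}} = \frac{1113526}{4949} \cdot \frac{757}{21194} = \frac{421469591}{52444553}$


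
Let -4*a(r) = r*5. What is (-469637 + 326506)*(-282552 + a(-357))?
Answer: 161512312413/4 ≈ 4.0378e+10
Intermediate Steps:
a(r) = -5*r/4 (a(r) = -r*5/4 = -5*r/4)
(-469637 + 326506)*(-282552 + a(-357)) = (-469637 + 326506)*(-282552 - 5/4*(-357)) = -143131*(-282552 + 1785/4) = -143131*(-1128423/4) = 161512312413/4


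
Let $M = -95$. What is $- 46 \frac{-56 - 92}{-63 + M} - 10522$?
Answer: $- \frac{834642}{79} \approx -10565.0$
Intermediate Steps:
$- 46 \frac{-56 - 92}{-63 + M} - 10522 = - 46 \frac{-56 - 92}{-63 - 95} - 10522 = - 46 \left(- \frac{148}{-158}\right) - 10522 = - 46 \left(\left(-148\right) \left(- \frac{1}{158}\right)\right) - 10522 = \left(-46\right) \frac{74}{79} - 10522 = - \frac{3404}{79} - 10522 = - \frac{834642}{79}$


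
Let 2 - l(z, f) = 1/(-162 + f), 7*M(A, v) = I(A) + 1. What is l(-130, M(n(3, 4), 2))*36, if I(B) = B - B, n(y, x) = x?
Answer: 81828/1133 ≈ 72.222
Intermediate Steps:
I(B) = 0
M(A, v) = 1/7 (M(A, v) = (0 + 1)/7 = (1/7)*1 = 1/7)
l(z, f) = 2 - 1/(-162 + f)
l(-130, M(n(3, 4), 2))*36 = ((-325 + 2*(1/7))/(-162 + 1/7))*36 = ((-325 + 2/7)/(-1133/7))*36 = -7/1133*(-2273/7)*36 = (2273/1133)*36 = 81828/1133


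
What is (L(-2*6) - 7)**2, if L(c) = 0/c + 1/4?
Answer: 729/16 ≈ 45.563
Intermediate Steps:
L(c) = 1/4 (L(c) = 0 + 1*(1/4) = 0 + 1/4 = 1/4)
(L(-2*6) - 7)**2 = (1/4 - 7)**2 = (-27/4)**2 = 729/16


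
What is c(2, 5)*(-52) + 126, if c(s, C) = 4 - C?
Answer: 178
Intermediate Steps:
c(2, 5)*(-52) + 126 = (4 - 1*5)*(-52) + 126 = (4 - 5)*(-52) + 126 = -1*(-52) + 126 = 52 + 126 = 178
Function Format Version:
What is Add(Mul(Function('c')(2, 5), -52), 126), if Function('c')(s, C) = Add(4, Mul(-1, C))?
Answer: 178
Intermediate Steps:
Add(Mul(Function('c')(2, 5), -52), 126) = Add(Mul(Add(4, Mul(-1, 5)), -52), 126) = Add(Mul(Add(4, -5), -52), 126) = Add(Mul(-1, -52), 126) = Add(52, 126) = 178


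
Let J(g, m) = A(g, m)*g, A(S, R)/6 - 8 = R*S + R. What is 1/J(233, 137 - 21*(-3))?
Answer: 1/65437584 ≈ 1.5282e-8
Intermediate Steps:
A(S, R) = 48 + 6*R + 6*R*S (A(S, R) = 48 + 6*(R*S + R) = 48 + 6*(R + R*S) = 48 + (6*R + 6*R*S) = 48 + 6*R + 6*R*S)
J(g, m) = g*(48 + 6*m + 6*g*m) (J(g, m) = (48 + 6*m + 6*m*g)*g = (48 + 6*m + 6*g*m)*g = g*(48 + 6*m + 6*g*m))
1/J(233, 137 - 21*(-3)) = 1/(6*233*(8 + (137 - 21*(-3)) + 233*(137 - 21*(-3)))) = 1/(6*233*(8 + (137 + 63) + 233*(137 + 63))) = 1/(6*233*(8 + 200 + 233*200)) = 1/(6*233*(8 + 200 + 46600)) = 1/(6*233*46808) = 1/65437584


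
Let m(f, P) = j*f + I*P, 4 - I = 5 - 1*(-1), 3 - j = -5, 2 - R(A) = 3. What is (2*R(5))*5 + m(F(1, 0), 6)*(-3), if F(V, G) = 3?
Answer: -46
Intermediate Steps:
R(A) = -1 (R(A) = 2 - 1*3 = 2 - 3 = -1)
j = 8 (j = 3 - 1*(-5) = 3 + 5 = 8)
I = -2 (I = 4 - (5 - 1*(-1)) = 4 - (5 + 1) = 4 - 1*6 = 4 - 6 = -2)
m(f, P) = -2*P + 8*f (m(f, P) = 8*f - 2*P = -2*P + 8*f)
(2*R(5))*5 + m(F(1, 0), 6)*(-3) = (2*(-1))*5 + (-2*6 + 8*3)*(-3) = -2*5 + (-12 + 24)*(-3) = -10 + 12*(-3) = -10 - 36 = -46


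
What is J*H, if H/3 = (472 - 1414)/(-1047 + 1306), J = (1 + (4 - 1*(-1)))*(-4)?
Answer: 67824/259 ≈ 261.87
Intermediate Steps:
J = -24 (J = (1 + (4 + 1))*(-4) = (1 + 5)*(-4) = 6*(-4) = -24)
H = -2826/259 (H = 3*((472 - 1414)/(-1047 + 1306)) = 3*(-942/259) = -2826/259 ≈ -10.911)
J*H = -24*(-2826/259) = 67824/259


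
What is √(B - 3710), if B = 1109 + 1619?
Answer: I*√982 ≈ 31.337*I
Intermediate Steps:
B = 2728
√(B - 3710) = √(2728 - 3710) = √(-982) = I*√982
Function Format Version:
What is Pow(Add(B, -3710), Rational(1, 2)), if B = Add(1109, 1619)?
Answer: Mul(I, Pow(982, Rational(1, 2))) ≈ Mul(31.337, I)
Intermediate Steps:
B = 2728
Pow(Add(B, -3710), Rational(1, 2)) = Pow(Add(2728, -3710), Rational(1, 2)) = Pow(-982, Rational(1, 2)) = Mul(I, Pow(982, Rational(1, 2)))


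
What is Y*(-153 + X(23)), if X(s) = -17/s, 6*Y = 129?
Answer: -76024/23 ≈ -3305.4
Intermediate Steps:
Y = 43/2 (Y = (⅙)*129 = 43/2 ≈ 21.500)
Y*(-153 + X(23)) = 43*(-153 - 17/23)/2 = (43/2)*(-3536/23) = -76024/23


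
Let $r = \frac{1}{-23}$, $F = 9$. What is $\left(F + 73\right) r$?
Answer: $- \frac{82}{23} \approx -3.5652$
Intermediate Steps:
$r = - \frac{1}{23} \approx -0.043478$
$\left(F + 73\right) r = \left(9 + 73\right) \left(- \frac{1}{23}\right) = 82 \left(- \frac{1}{23}\right) = - \frac{82}{23}$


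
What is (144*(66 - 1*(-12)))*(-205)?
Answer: -2302560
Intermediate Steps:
(144*(66 - 1*(-12)))*(-205) = (144*(66 + 12))*(-205) = (144*78)*(-205) = 11232*(-205) = -2302560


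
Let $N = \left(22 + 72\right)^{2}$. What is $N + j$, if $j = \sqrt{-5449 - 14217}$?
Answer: $8836 + i \sqrt{19666} \approx 8836.0 + 140.24 i$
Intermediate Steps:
$j = i \sqrt{19666}$ ($j = \sqrt{-19666} = i \sqrt{19666} \approx 140.24 i$)
$N = 8836$ ($N = 94^{2} = 8836$)
$N + j = 8836 + i \sqrt{19666}$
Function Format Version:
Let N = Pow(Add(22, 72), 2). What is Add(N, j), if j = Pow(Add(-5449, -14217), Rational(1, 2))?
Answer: Add(8836, Mul(I, Pow(19666, Rational(1, 2)))) ≈ Add(8836.0, Mul(140.24, I))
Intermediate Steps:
j = Mul(I, Pow(19666, Rational(1, 2))) (j = Pow(-19666, Rational(1, 2)) = Mul(I, Pow(19666, Rational(1, 2))) ≈ Mul(140.24, I))
N = 8836 (N = Pow(94, 2) = 8836)
Add(N, j) = Add(8836, Mul(I, Pow(19666, Rational(1, 2))))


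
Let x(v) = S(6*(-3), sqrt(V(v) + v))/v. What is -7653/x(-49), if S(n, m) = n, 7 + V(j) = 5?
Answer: -124999/6 ≈ -20833.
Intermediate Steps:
V(j) = -2 (V(j) = -7 + 5 = -2)
x(v) = -18/v (x(v) = (6*(-3))/v = -18/v)
-7653/x(-49) = -7653/((-18/(-49))) = -7653/((-18*(-1/49))) = -7653/18/49 = -7653*49/18 = -124999/6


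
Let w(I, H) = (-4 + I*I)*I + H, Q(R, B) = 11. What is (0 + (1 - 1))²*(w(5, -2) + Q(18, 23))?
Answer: 0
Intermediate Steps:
w(I, H) = H + I*(-4 + I²) (w(I, H) = (-4 + I²)*I + H = I*(-4 + I²) + H = H + I*(-4 + I²))
(0 + (1 - 1))²*(w(5, -2) + Q(18, 23)) = (0 + (1 - 1))²*((-2 + 5³ - 4*5) + 11) = (0 + 0)²*((-2 + 125 - 20) + 11) = 0²*(103 + 11) = 0*114 = 0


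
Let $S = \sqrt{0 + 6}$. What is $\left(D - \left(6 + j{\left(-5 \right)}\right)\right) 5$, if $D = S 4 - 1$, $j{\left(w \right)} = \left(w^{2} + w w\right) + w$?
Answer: $-260 + 20 \sqrt{6} \approx -211.01$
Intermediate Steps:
$S = \sqrt{6} \approx 2.4495$
$j{\left(w \right)} = w + 2 w^{2}$ ($j{\left(w \right)} = \left(w^{2} + w^{2}\right) + w = 2 w^{2} + w = w + 2 w^{2}$)
$D = -1 + 4 \sqrt{6}$ ($D = \sqrt{6} \cdot 4 - 1 = 4 \sqrt{6} - 1 = -1 + 4 \sqrt{6} \approx 8.798$)
$\left(D - \left(6 + j{\left(-5 \right)}\right)\right) 5 = \left(\left(-1 + 4 \sqrt{6}\right) - \left(6 - 5 \left(1 + 2 \left(-5\right)\right)\right)\right) 5 = \left(\left(-1 + 4 \sqrt{6}\right) - \left(6 - 5 \left(1 - 10\right)\right)\right) 5 = \left(\left(-1 + 4 \sqrt{6}\right) - \left(6 - -45\right)\right) 5 = \left(\left(-1 + 4 \sqrt{6}\right) - 51\right) 5 = \left(-52 + 4 \sqrt{6}\right) 5 = -260 + 20 \sqrt{6}$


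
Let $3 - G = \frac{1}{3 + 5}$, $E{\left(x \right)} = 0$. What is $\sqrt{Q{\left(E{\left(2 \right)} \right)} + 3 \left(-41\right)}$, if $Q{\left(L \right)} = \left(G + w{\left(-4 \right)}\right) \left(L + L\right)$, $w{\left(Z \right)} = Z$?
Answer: $i \sqrt{123} \approx 11.091 i$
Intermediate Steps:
$G = \frac{23}{8}$ ($G = 3 - \frac{1}{3 + 5} = 3 - \frac{1}{8} = \frac{23}{8} \approx 2.875$)
$Q{\left(L \right)} = - \frac{9 L}{4}$ ($Q{\left(L \right)} = \left(\frac{23}{8} - 4\right) \left(L + L\right) = - \frac{9 \cdot 2 L}{8} = - \frac{9 L}{4}$)
$\sqrt{Q{\left(E{\left(2 \right)} \right)} + 3 \left(-41\right)} = \sqrt{\left(- \frac{9}{4}\right) 0 + 3 \left(-41\right)} = \sqrt{0 - 123} = \sqrt{-123} = i \sqrt{123}$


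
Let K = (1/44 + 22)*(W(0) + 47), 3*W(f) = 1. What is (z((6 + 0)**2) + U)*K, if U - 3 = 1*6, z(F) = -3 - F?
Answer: -343995/11 ≈ -31272.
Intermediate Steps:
U = 9 (U = 3 + 1*6 = 3 + 6 = 9)
W(f) = 1/3 (W(f) = (1/3)*1 = 1/3)
K = 22933/22 (K = (1/44 + 22)*(1/3 + 47) = (1/44 + 22)*(142/3) = (969/44)*(142/3) = 22933/22 ≈ 1042.4)
(z((6 + 0)**2) + U)*K = ((-3 - (6 + 0)**2) + 9)*(22933/22) = ((-3 - 1*6**2) + 9)*(22933/22) = ((-3 - 1*36) + 9)*(22933/22) = ((-3 - 36) + 9)*(22933/22) = (-39 + 9)*(22933/22) = -30*22933/22 = -343995/11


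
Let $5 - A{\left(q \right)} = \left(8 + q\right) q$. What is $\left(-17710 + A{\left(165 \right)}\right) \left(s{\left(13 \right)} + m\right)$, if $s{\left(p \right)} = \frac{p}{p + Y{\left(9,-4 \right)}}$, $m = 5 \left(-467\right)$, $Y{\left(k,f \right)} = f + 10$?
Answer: $\frac{2051280000}{19} \approx 1.0796 \cdot 10^{8}$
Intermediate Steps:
$Y{\left(k,f \right)} = 10 + f$
$A{\left(q \right)} = 5 - q \left(8 + q\right)$ ($A{\left(q \right)} = 5 - \left(8 + q\right) q = 5 - q \left(8 + q\right)$)
$m = -2335$
$s{\left(p \right)} = \frac{p}{6 + p}$ ($s{\left(p \right)} = \frac{p}{p + \left(10 - 4\right)} = \frac{p}{p + 6} = \frac{p}{6 + p}$)
$\left(-17710 + A{\left(165 \right)}\right) \left(s{\left(13 \right)} + m\right) = \left(-17710 - 28540\right) \left(\frac{13}{6 + 13} - 2335\right) = \left(-17710 - 28540\right) \left(\frac{13}{19} - 2335\right) = \left(-46250\right) \left(- \frac{44352}{19}\right) = \frac{2051280000}{19}$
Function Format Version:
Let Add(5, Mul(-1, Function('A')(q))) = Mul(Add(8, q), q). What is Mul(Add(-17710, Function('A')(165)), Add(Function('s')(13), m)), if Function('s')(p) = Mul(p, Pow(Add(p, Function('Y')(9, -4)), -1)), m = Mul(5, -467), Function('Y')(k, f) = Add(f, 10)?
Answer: Rational(2051280000, 19) ≈ 1.0796e+8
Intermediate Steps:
Function('Y')(k, f) = Add(10, f)
Function('A')(q) = Add(5, Mul(-1, q, Add(8, q))) (Function('A')(q) = Add(5, Mul(-1, Mul(Add(8, q), q))) = Add(5, Mul(-1, Mul(q, Add(8, q)))) = Add(5, Mul(-1, q, Add(8, q))))
m = -2335
Function('s')(p) = Mul(p, Pow(Add(6, p), -1)) (Function('s')(p) = Mul(p, Pow(Add(p, Add(10, -4)), -1)) = Mul(p, Pow(Add(p, 6), -1)) = Mul(p, Pow(Add(6, p), -1)))
Mul(Add(-17710, Function('A')(165)), Add(Function('s')(13), m)) = Mul(Add(-17710, Add(5, Mul(-1, Pow(165, 2)), Mul(-8, 165))), Add(Mul(13, Pow(Add(6, 13), -1)), -2335)) = Mul(Add(-17710, Add(5, Mul(-1, 27225), -1320)), Add(Mul(13, Pow(19, -1)), -2335)) = Mul(Add(-17710, Add(5, -27225, -1320)), Add(Mul(13, Rational(1, 19)), -2335)) = Mul(Add(-17710, -28540), Add(Rational(13, 19), -2335)) = Mul(-46250, Rational(-44352, 19)) = Rational(2051280000, 19)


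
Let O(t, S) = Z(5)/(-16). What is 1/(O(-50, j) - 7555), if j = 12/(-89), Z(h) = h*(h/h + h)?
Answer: -8/60455 ≈ -0.00013233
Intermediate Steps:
Z(h) = h*(1 + h)
j = -12/89 (j = 12*(-1/89) = -12/89 ≈ -0.13483)
O(t, S) = -15/8 (O(t, S) = (5*(1 + 5))/(-16) = (5*6)*(-1/16) = 30*(-1/16) = -15/8)
1/(O(-50, j) - 7555) = 1/(-15/8 - 7555) = 1/(-60455/8) = -8/60455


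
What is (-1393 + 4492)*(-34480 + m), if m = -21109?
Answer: -172270311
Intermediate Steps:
(-1393 + 4492)*(-34480 + m) = (-1393 + 4492)*(-34480 - 21109) = 3099*(-55589) = -172270311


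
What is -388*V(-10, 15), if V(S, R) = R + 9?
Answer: -9312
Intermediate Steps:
V(S, R) = 9 + R
-388*V(-10, 15) = -388*(9 + 15) = -388*24 = -9312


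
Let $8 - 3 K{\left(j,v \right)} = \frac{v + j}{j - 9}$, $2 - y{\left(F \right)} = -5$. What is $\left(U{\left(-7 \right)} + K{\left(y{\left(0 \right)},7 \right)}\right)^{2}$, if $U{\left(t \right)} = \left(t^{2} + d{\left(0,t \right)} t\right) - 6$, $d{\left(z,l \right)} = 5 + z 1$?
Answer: $169$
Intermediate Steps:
$y{\left(F \right)} = 7$ ($y{\left(F \right)} = 2 - -5 = 2 + 5 = 7$)
$d{\left(z,l \right)} = 5 + z$
$U{\left(t \right)} = -6 + t^{2} + 5 t$ ($U{\left(t \right)} = \left(t^{2} + \left(5 + 0\right) t\right) - 6 = \left(t^{2} + 5 t\right) - 6 = -6 + t^{2} + 5 t$)
$K{\left(j,v \right)} = \frac{8}{3} - \frac{j + v}{3 \left(-9 + j\right)}$ ($K{\left(j,v \right)} = \frac{8}{3} - \frac{\left(v + j\right) \frac{1}{j - 9}}{3} = \frac{8}{3} - \frac{\left(j + v\right) \frac{1}{-9 + j}}{3} = \frac{8}{3} - \frac{\frac{1}{-9 + j} \left(j + v\right)}{3} = \frac{8}{3} - \frac{j + v}{3 \left(-9 + j\right)}$)
$\left(U{\left(-7 \right)} + K{\left(y{\left(0 \right)},7 \right)}\right)^{2} = \left(\left(-6 + \left(-7\right)^{2} + 5 \left(-7\right)\right) + \frac{-72 - 7 + 7 \cdot 7}{3 \left(-9 + 7\right)}\right)^{2} = \left(\left(-6 + 49 - 35\right) + \frac{-72 - 7 + 49}{3 \left(-2\right)}\right)^{2} = \left(8 + \frac{1}{3} \left(- \frac{1}{2}\right) \left(-30\right)\right)^{2} = \left(8 + 5\right)^{2} = 13^{2} = 169$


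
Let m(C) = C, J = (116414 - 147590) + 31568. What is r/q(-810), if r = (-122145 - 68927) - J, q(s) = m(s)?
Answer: 95732/405 ≈ 236.38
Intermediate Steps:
J = 392 (J = -31176 + 31568 = 392)
q(s) = s
r = -191464 (r = (-122145 - 68927) - 1*392 = -191072 - 392 = -191464)
r/q(-810) = -191464/(-810) = -191464*(-1/810) = 95732/405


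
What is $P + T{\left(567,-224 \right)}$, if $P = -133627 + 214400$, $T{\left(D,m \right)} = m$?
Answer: $80549$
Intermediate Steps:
$P = 80773$
$P + T{\left(567,-224 \right)} = 80773 - 224 = 80549$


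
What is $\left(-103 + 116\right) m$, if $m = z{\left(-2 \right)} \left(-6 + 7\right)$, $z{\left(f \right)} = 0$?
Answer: $0$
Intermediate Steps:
$m = 0$ ($m = 0 \left(-6 + 7\right) = 0 \cdot 1 = 0$)
$\left(-103 + 116\right) m = \left(-103 + 116\right) 0 = 13 \cdot 0 = 0$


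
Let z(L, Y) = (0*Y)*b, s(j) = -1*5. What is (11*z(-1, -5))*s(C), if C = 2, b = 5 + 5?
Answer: 0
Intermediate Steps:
b = 10
s(j) = -5
z(L, Y) = 0 (z(L, Y) = (0*Y)*10 = 0*10 = 0)
(11*z(-1, -5))*s(C) = (11*0)*(-5) = 0*(-5) = 0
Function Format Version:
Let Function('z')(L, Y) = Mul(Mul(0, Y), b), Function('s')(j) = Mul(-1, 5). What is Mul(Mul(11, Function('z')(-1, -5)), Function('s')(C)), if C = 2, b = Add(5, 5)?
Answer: 0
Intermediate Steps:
b = 10
Function('s')(j) = -5
Function('z')(L, Y) = 0 (Function('z')(L, Y) = Mul(Mul(0, Y), 10) = Mul(0, 10) = 0)
Mul(Mul(11, Function('z')(-1, -5)), Function('s')(C)) = Mul(Mul(11, 0), -5) = Mul(0, -5) = 0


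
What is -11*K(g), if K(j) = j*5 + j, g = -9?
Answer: 594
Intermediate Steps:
K(j) = 6*j (K(j) = 5*j + j = 6*j)
-11*K(g) = -66*(-9) = -11*(-54) = 594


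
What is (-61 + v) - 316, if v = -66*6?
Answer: -773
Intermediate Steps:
v = -396 (v = -6*66 = -396)
(-61 + v) - 316 = (-61 - 396) - 316 = -457 - 316 = -773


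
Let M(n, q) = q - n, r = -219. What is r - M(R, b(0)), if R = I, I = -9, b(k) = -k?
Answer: -228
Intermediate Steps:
R = -9
r - M(R, b(0)) = -219 - (-1*0 - 1*(-9)) = -219 - (0 + 9) = -219 - 1*9 = -219 - 9 = -228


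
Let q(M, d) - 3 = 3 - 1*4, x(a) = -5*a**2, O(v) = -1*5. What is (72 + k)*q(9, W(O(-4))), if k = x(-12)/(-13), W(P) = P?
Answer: 3312/13 ≈ 254.77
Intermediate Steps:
O(v) = -5
q(M, d) = 2 (q(M, d) = 3 + (3 - 1*4) = 3 + (3 - 4) = 3 - 1 = 2)
k = 720/13 (k = -5*(-12)**2/(-13) = -5*144*(-1/13) = -720*(-1/13) = 720/13 ≈ 55.385)
(72 + k)*q(9, W(O(-4))) = (72 + 720/13)*2 = (1656/13)*2 = 3312/13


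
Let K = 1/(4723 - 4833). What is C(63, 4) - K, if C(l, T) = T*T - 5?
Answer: 1211/110 ≈ 11.009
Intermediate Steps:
C(l, T) = -5 + T² (C(l, T) = T² - 5 = -5 + T²)
K = -1/110 (K = 1/(-110) = -1/110 ≈ -0.0090909)
C(63, 4) - K = (-5 + 4²) - 1*(-1/110) = (-5 + 16) + 1/110 = 11 + 1/110 = 1211/110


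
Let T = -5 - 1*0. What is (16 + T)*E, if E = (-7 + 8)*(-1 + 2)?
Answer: 11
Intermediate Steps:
E = 1 (E = 1*1 = 1)
T = -5 (T = -5 + 0 = -5)
(16 + T)*E = (16 - 5)*1 = 11*1 = 11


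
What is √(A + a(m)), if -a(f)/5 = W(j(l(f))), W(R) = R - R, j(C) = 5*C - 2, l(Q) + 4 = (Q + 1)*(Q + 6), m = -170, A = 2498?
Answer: √2498 ≈ 49.980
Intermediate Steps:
l(Q) = -4 + (1 + Q)*(6 + Q) (l(Q) = -4 + (Q + 1)*(Q + 6) = -4 + (1 + Q)*(6 + Q))
j(C) = -2 + 5*C
W(R) = 0
a(f) = 0 (a(f) = -5*0 = 0)
√(A + a(m)) = √(2498 + 0) = √2498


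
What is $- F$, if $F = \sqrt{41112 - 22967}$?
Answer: $- \sqrt{18145} \approx -134.7$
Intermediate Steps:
$F = \sqrt{18145}$ ($F = \sqrt{41112 - 22967} = \sqrt{18145} \approx 134.7$)
$- F = - \sqrt{18145}$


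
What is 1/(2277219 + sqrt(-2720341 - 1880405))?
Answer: 759073/1728576991569 - I*sqrt(511194)/1728576991569 ≈ 4.3913e-7 - 4.1362e-10*I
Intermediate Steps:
1/(2277219 + sqrt(-2720341 - 1880405)) = 1/(2277219 + sqrt(-4600746)) = 1/(2277219 + 3*I*sqrt(511194))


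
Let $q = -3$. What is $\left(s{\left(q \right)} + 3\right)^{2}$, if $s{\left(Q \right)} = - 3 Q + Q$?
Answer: $81$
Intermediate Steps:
$s{\left(Q \right)} = - 2 Q$
$\left(s{\left(q \right)} + 3\right)^{2} = \left(\left(-2\right) \left(-3\right) + 3\right)^{2} = \left(6 + 3\right)^{2} = 9^{2} = 81$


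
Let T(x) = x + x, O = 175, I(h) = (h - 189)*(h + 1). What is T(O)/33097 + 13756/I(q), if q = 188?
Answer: -455216182/6255333 ≈ -72.772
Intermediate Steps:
I(h) = (1 + h)*(-189 + h) (I(h) = (-189 + h)*(1 + h) = (1 + h)*(-189 + h))
T(x) = 2*x
T(O)/33097 + 13756/I(q) = (2*175)/33097 + 13756/(-189 + 188**2 - 188*188) = 350*(1/33097) + 13756/(-189 + 35344 - 35344) = 350/33097 + 13756/(-189) = 350/33097 + 13756*(-1/189) = 350/33097 - 13756/189 = -455216182/6255333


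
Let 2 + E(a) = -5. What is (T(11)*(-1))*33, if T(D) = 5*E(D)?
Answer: 1155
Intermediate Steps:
E(a) = -7 (E(a) = -2 - 5 = -7)
T(D) = -35 (T(D) = 5*(-7) = -35)
(T(11)*(-1))*33 = -35*(-1)*33 = 35*33 = 1155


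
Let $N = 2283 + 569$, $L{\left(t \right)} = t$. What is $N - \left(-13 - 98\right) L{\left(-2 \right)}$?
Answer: $2630$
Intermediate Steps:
$N = 2852$
$N - \left(-13 - 98\right) L{\left(-2 \right)} = 2852 - \left(-13 - 98\right) \left(-2\right) = 2852 - \left(-111\right) \left(-2\right) = 2852 - 222 = 2630$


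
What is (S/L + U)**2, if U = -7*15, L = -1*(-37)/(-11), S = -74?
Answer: 6889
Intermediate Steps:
L = -37/11 (L = 37*(-1/11) = -37/11 ≈ -3.3636)
U = -105
(S/L + U)**2 = (-74/(-37/11) - 105)**2 = (-74*(-11/37) - 105)**2 = (22 - 105)**2 = (-83)**2 = 6889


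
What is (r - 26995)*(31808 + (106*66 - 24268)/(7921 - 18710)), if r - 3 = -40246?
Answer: -23075663648592/10789 ≈ -2.1388e+9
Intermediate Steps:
r = -40243 (r = 3 - 40246 = -40243)
(r - 26995)*(31808 + (106*66 - 24268)/(7921 - 18710)) = (-40243 - 26995)*(31808 + (106*66 - 24268)/(7921 - 18710)) = -67238*(31808 + (6996 - 24268)/(-10789)) = -67238*(31808 - 17272*(-1/10789)) = -67238*(31808 + 17272/10789) = -67238*343193784/10789 = -23075663648592/10789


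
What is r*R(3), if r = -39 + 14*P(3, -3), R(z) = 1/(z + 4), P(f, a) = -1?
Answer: -53/7 ≈ -7.5714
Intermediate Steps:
R(z) = 1/(4 + z)
r = -53 (r = -39 + 14*(-1) = -39 - 14 = -53)
r*R(3) = -53/(4 + 3) = -53/7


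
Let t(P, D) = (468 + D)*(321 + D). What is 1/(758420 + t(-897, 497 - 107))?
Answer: 1/1368458 ≈ 7.3075e-7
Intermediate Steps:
t(P, D) = (321 + D)*(468 + D)
1/(758420 + t(-897, 497 - 107)) = 1/(758420 + (150228 + (497 - 107)**2 + 789*(497 - 107))) = 1/(758420 + (150228 + 390**2 + 789*390)) = 1/(758420 + (150228 + 152100 + 307710)) = 1/(758420 + 610038) = 1/1368458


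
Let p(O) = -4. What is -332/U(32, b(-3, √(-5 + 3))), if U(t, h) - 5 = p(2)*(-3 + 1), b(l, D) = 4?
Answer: -332/13 ≈ -25.538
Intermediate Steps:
U(t, h) = 13 (U(t, h) = 5 - 4*(-3 + 1) = 5 - 4*(-2) = 5 + 8 = 13)
-332/U(32, b(-3, √(-5 + 3))) = -332/13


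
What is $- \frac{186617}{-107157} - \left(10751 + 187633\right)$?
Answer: $- \frac{21258047671}{107157} \approx -1.9838 \cdot 10^{5}$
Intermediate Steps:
$- \frac{186617}{-107157} - \left(10751 + 187633\right) = \left(-186617\right) \left(- \frac{1}{107157}\right) - 198384 = \frac{186617}{107157} - 198384 = - \frac{21258047671}{107157}$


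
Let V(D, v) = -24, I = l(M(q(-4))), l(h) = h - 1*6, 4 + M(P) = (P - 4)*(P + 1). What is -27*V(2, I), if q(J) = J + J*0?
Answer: 648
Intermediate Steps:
q(J) = J (q(J) = J + 0 = J)
M(P) = -4 + (1 + P)*(-4 + P) (M(P) = -4 + (P - 4)*(P + 1) = -4 + (-4 + P)*(1 + P) = -4 + (1 + P)*(-4 + P))
l(h) = -6 + h (l(h) = h - 6 = -6 + h)
I = 14 (I = -6 + (-8 + (-4)**2 - 3*(-4)) = -6 + (-8 + 16 + 12) = -6 + 20 = 14)
-27*V(2, I) = -27*(-24) = 648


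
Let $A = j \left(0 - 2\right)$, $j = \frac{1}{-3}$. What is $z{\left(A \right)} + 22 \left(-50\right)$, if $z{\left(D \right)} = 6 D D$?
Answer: $- \frac{3292}{3} \approx -1097.3$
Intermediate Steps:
$j = - \frac{1}{3} \approx -0.33333$
$A = \frac{2}{3}$ ($A = - \frac{0 - 2}{3} = \left(- \frac{1}{3}\right) \left(-2\right) = \frac{2}{3} \approx 0.66667$)
$z{\left(D \right)} = 6 D^{2}$
$z{\left(A \right)} + 22 \left(-50\right) = 6 \left(\frac{2}{3}\right)^{2} + 22 \left(-50\right) = 6 \cdot \frac{4}{9} - 1100 = \frac{8}{3} - 1100 = - \frac{3292}{3}$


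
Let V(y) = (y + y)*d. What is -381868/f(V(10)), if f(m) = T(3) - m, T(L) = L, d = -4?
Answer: -381868/83 ≈ -4600.8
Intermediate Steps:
V(y) = -8*y (V(y) = (y + y)*(-4) = (2*y)*(-4) = -8*y)
f(m) = 3 - m
-381868/f(V(10)) = -381868/(3 - (-8)*10) = -381868/(3 - 1*(-80)) = -381868/(3 + 80) = -381868/83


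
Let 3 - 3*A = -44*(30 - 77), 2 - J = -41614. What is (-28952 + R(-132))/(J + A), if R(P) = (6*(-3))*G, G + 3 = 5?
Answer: -86964/122783 ≈ -0.70827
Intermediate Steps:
J = 41616 (J = 2 - 1*(-41614) = 2 + 41614 = 41616)
G = 2 (G = -3 + 5 = 2)
R(P) = -36 (R(P) = (6*(-3))*2 = -18*2 = -36)
A = -2065/3 (A = 1 - (-44)*(30 - 77)/3 = 1 - (-44)*(-47)/3 = 1 - ⅓*2068 = 1 - 2068/3 = -2065/3 ≈ -688.33)
(-28952 + R(-132))/(J + A) = (-28952 - 36)/(41616 - 2065/3) = -28988/122783/3 = -28988*3/122783 = -86964/122783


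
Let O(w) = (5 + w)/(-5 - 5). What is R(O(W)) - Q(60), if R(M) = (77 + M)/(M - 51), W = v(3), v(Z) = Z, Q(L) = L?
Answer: -15921/259 ≈ -61.471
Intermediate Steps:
W = 3
O(w) = -½ - w/10 (O(w) = (5 + w)/(-10) = (5 + w)*(-⅒) = -½ - w/10)
R(M) = (77 + M)/(-51 + M)
R(O(W)) - Q(60) = (77 + (-½ - ⅒*3))/(-51 + (-½ - ⅒*3)) - 1*60 = (77 + (-½ - 3/10))/(-51 + (-½ - 3/10)) - 60 = (77 - ⅘)/(-51 - ⅘) - 60 = (381/5)/(-259/5) - 60 = -5/259*381/5 - 60 = -381/259 - 60 = -15921/259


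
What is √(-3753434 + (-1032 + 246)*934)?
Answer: I*√4487558 ≈ 2118.4*I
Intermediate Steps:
√(-3753434 + (-1032 + 246)*934) = √(-3753434 - 786*934) = √(-3753434 - 734124) = √(-4487558) = I*√4487558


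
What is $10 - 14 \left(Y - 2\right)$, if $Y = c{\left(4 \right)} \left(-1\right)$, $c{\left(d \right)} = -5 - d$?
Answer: $-88$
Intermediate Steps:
$Y = 9$ ($Y = \left(-5 - 4\right) \left(-1\right) = \left(-9\right) \left(-1\right) = 9$)
$10 - 14 \left(Y - 2\right) = 10 - 14 \left(9 - 2\right) = 10 - 98 = -88$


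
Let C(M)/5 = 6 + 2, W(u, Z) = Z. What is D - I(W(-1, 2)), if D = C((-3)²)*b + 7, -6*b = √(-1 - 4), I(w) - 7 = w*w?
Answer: -4 - 20*I*√5/3 ≈ -4.0 - 14.907*I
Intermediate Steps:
I(w) = 7 + w² (I(w) = 7 + w*w = 7 + w²)
b = -I*√5/6 (b = -√(-1 - 4)/6 = -I*√5/6 ≈ -0.37268*I)
C(M) = 40 (C(M) = 5*(6 + 2) = 5*8 = 40)
D = 7 - 20*I*√5/3 (D = 40*(-I*√5/6) + 7 = -20*I*√5/3 + 7 = 7 - 20*I*√5/3 ≈ 7.0 - 14.907*I)
D - I(W(-1, 2)) = (7 - 20*I*√5/3) - (7 + 2²) = (7 - 20*I*√5/3) - (7 + 4) = (7 - 20*I*√5/3) - 1*11 = (7 - 20*I*√5/3) - 11 = -4 - 20*I*√5/3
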